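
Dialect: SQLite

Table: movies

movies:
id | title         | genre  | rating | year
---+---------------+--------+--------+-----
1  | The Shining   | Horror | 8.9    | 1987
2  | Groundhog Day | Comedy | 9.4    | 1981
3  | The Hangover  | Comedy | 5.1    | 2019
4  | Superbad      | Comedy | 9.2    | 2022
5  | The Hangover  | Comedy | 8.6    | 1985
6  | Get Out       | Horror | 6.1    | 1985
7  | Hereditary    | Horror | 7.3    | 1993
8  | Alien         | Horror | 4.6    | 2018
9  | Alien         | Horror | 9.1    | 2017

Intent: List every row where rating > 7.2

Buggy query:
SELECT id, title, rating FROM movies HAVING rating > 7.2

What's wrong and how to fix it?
Bug: HAVING filters the output of aggregation, but this query has no GROUP BY and no aggregate functions, so SQLite rejects it (HAVING clause on a non-aggregate query); the condition here is per row

Fix: Replace HAVING with WHERE since the condition applies to individual rows

Corrected query:
SELECT id, title, rating FROM movies WHERE rating > 7.2

Result:
id | title         | rating
---+---------------+-------
1  | The Shining   | 8.9   
2  | Groundhog Day | 9.4   
4  | Superbad      | 9.2   
5  | The Hangover  | 8.6   
7  | Hereditary    | 7.3   
9  | Alien         | 9.1   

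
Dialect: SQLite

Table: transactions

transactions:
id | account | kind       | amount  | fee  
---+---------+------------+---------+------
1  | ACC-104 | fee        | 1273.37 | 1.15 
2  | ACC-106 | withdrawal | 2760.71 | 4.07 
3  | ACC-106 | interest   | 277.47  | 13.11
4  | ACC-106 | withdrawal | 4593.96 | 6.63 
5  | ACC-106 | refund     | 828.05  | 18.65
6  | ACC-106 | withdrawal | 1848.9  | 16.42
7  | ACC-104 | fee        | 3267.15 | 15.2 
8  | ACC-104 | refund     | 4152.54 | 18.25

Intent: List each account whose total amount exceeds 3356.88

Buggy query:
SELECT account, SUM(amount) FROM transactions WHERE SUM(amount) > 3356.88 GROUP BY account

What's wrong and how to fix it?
Bug: SUM(amount) is an aggregate, but WHERE filters rows before aggregation

Fix: Use HAVING (which filters groups after aggregation) instead of WHERE

Corrected query:
SELECT account, SUM(amount) FROM transactions GROUP BY account HAVING SUM(amount) > 3356.88

Result:
account | SUM(amount)
--------+------------
ACC-104 | 8693.06    
ACC-106 | 10309.09   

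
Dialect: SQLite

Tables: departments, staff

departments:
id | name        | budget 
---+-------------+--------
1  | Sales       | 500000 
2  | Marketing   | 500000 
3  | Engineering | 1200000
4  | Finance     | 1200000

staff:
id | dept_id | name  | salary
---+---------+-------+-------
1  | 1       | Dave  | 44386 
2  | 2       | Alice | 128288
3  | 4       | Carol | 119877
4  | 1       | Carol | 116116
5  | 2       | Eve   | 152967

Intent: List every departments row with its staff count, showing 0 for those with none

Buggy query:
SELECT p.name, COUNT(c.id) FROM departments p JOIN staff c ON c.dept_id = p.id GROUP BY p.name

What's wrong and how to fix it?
Bug: INNER JOIN drops departments rows that have no matching staff rows

Fix: Use LEFT JOIN so parents without children still appear (COUNT(c.id) gives 0)

Corrected query:
SELECT p.name, COUNT(c.id) FROM departments p LEFT JOIN staff c ON c.dept_id = p.id GROUP BY p.name

Result:
name        | COUNT(c.id)
------------+------------
Engineering | 0          
Finance     | 1          
Marketing   | 2          
Sales       | 2          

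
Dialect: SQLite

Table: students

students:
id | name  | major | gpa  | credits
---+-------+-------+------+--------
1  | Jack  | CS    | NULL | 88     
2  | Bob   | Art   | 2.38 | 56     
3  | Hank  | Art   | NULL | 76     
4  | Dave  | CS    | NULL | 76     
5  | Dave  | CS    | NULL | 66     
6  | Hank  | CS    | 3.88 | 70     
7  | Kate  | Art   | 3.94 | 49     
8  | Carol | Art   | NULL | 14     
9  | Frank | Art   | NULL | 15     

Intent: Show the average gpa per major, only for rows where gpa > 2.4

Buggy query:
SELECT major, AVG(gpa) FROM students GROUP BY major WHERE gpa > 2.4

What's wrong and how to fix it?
Bug: Row-level WHERE must come before GROUP BY in the clause order

Fix: Move the WHERE clause before GROUP BY

Corrected query:
SELECT major, AVG(gpa) FROM students WHERE gpa > 2.4 GROUP BY major

Result:
major | AVG(gpa)
------+---------
Art   | 3.94    
CS    | 3.88    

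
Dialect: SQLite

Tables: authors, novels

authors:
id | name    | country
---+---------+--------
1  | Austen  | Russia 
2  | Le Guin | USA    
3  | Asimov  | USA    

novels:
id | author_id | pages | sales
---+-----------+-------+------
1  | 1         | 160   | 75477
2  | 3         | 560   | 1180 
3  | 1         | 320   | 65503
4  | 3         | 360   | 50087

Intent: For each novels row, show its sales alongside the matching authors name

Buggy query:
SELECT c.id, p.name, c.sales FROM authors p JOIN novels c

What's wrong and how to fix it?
Bug: JOIN with no ON clause produces a cartesian product; every novels row pairs with every authors row

Fix: Specify the join condition linking the foreign key to the parent id

Corrected query:
SELECT c.id, p.name, c.sales FROM authors p JOIN novels c ON c.author_id = p.id

Result:
id | name   | sales
---+--------+------
1  | Austen | 75477
2  | Asimov | 1180 
3  | Austen | 65503
4  | Asimov | 50087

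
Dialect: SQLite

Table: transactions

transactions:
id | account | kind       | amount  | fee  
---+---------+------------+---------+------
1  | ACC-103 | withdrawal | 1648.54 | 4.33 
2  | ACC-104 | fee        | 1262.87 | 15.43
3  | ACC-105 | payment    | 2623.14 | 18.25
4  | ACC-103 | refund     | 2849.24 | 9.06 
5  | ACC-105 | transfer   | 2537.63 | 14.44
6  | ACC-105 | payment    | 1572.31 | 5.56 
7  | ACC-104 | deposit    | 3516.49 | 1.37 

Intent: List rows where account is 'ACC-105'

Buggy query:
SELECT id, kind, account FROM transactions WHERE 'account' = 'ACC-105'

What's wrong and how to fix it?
Bug: 'account' in single quotes is a string literal, not the column; the comparison is literal-vs-literal and never true

Fix: Remove the quotes around the column name (or use double quotes for an identifier)

Corrected query:
SELECT id, kind, account FROM transactions WHERE account = 'ACC-105'

Result:
id | kind     | account
---+----------+--------
3  | payment  | ACC-105
5  | transfer | ACC-105
6  | payment  | ACC-105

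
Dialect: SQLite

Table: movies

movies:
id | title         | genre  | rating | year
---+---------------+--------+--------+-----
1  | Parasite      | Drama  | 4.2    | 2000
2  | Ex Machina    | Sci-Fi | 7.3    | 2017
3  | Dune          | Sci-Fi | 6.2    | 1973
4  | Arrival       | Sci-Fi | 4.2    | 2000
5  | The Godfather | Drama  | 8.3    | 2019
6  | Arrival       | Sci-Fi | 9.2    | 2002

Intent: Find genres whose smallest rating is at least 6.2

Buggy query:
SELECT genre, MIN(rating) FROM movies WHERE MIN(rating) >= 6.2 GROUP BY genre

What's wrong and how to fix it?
Bug: MIN() in WHERE is a misuse of aggregate

Fix: Use HAVING for the per-group MIN condition

Corrected query:
SELECT genre, MIN(rating) FROM movies GROUP BY genre HAVING MIN(rating) >= 6.2

Result:
(no rows)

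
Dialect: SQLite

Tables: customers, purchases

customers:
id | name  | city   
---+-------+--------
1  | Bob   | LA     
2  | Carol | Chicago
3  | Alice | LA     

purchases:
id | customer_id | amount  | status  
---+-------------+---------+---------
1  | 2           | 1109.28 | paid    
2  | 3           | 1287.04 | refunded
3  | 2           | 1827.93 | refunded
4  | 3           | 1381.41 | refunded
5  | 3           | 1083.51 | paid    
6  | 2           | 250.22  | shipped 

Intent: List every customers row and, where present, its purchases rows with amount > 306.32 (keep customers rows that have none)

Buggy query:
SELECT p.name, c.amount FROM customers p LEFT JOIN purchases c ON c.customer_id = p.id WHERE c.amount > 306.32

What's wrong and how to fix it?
Bug: Filtering c.amount in WHERE discards the NULL rows produced by LEFT JOIN, turning it into an inner join

Fix: Move the right-table condition into the ON clause so unmatched parents are kept

Corrected query:
SELECT p.name, c.amount FROM customers p LEFT JOIN purchases c ON c.customer_id = p.id AND c.amount > 306.32

Result:
name  | amount 
------+--------
Bob   | NULL   
Carol | 1109.28
Carol | 1827.93
Alice | 1083.51
Alice | 1287.04
Alice | 1381.41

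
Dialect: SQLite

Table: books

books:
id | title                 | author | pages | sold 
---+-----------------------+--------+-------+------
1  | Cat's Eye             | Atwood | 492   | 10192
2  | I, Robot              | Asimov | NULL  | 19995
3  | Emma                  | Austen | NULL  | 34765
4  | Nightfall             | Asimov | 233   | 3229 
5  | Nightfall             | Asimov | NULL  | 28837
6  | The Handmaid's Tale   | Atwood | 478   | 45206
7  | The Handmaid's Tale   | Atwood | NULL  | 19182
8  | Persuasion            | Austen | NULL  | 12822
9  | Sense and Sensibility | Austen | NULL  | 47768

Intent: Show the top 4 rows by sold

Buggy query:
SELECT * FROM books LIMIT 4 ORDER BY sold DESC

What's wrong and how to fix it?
Bug: ORDER BY cannot follow LIMIT; LIMIT is the final clause

Fix: Swap the clauses: ORDER BY first, then LIMIT

Corrected query:
SELECT * FROM books ORDER BY sold DESC LIMIT 4

Result:
id | title                 | author | pages | sold 
---+-----------------------+--------+-------+------
9  | Sense and Sensibility | Austen | NULL  | 47768
6  | The Handmaid's Tale   | Atwood | 478   | 45206
3  | Emma                  | Austen | NULL  | 34765
5  | Nightfall             | Asimov | NULL  | 28837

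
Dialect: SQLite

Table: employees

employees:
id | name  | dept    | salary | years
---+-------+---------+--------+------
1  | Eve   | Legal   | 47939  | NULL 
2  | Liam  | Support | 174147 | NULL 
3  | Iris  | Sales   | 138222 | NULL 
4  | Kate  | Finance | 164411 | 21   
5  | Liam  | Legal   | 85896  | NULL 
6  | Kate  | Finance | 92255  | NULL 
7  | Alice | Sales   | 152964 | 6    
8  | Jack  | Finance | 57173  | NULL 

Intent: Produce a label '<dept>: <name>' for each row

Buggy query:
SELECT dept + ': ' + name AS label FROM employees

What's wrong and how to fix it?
Bug: SQLite uses || for string concatenation; + coerces text to numbers (yielding 0)

Fix: Replace + with || to concatenate text

Corrected query:
SELECT dept || ': ' || name AS label FROM employees

Result:
label        
-------------
Legal: Eve   
Support: Liam
Sales: Iris  
Finance: Kate
Legal: Liam  
Finance: Kate
Sales: Alice 
Finance: Jack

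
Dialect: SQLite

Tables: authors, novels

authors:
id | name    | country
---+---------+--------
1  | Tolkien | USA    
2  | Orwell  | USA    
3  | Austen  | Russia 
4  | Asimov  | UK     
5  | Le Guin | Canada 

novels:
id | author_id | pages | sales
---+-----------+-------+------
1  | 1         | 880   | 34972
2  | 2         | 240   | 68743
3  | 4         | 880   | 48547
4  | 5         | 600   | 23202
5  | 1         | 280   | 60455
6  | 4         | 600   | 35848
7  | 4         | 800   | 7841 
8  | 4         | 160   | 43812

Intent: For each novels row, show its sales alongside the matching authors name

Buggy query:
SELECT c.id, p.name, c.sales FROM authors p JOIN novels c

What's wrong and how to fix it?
Bug: Missing join condition: each novels row is matched to all authors rows instead of just its own

Fix: Specify the join condition linking the foreign key to the parent id

Corrected query:
SELECT c.id, p.name, c.sales FROM authors p JOIN novels c ON c.author_id = p.id

Result:
id | name    | sales
---+---------+------
1  | Tolkien | 34972
2  | Orwell  | 68743
3  | Asimov  | 48547
4  | Le Guin | 23202
5  | Tolkien | 60455
6  | Asimov  | 35848
7  | Asimov  | 7841 
8  | Asimov  | 43812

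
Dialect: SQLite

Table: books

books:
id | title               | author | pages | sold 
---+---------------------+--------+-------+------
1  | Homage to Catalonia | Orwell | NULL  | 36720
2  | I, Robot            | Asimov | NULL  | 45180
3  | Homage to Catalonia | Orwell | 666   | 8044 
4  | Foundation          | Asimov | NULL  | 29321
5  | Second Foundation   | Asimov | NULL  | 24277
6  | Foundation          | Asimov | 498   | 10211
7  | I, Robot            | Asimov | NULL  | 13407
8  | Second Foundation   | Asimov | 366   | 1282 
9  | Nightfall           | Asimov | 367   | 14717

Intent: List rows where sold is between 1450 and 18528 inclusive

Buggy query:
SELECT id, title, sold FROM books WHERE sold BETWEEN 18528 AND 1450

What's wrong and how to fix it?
Bug: The bounds are reversed; BETWEEN a AND b requires a <= b to match anything

Fix: Swap the bounds so the smaller value comes first

Corrected query:
SELECT id, title, sold FROM books WHERE sold BETWEEN 1450 AND 18528

Result:
id | title               | sold 
---+---------------------+------
3  | Homage to Catalonia | 8044 
6  | Foundation          | 10211
7  | I, Robot            | 13407
9  | Nightfall           | 14717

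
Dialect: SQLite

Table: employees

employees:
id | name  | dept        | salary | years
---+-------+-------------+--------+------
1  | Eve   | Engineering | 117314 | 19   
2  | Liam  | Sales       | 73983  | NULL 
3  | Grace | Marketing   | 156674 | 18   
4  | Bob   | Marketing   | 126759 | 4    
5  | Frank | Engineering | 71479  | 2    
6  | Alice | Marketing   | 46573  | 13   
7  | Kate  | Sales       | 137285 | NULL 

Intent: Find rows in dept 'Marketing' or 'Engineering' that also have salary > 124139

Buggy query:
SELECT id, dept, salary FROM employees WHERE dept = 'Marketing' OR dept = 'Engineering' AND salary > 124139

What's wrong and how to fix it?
Bug: AND binds tighter than OR, so this parses as dept = 'Marketing' OR (dept = 'Engineering' AND salary > 124139)

Fix: Group the OR with parentheses (or use IN), then AND the threshold

Corrected query:
SELECT id, dept, salary FROM employees WHERE (dept = 'Marketing' OR dept = 'Engineering') AND salary > 124139

Result:
id | dept      | salary
---+-----------+-------
3  | Marketing | 156674
4  | Marketing | 126759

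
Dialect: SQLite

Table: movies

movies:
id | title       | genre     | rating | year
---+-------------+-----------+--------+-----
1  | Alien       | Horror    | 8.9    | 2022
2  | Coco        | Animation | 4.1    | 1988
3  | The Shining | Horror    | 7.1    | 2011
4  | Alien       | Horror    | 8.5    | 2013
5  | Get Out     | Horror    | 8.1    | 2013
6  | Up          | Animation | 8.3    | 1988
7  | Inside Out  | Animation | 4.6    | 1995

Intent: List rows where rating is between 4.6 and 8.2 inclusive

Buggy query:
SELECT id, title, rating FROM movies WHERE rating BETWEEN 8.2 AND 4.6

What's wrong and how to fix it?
Bug: BETWEEN expects the lower bound first; with 8.2 AND 4.6 the range is empty

Fix: Write BETWEEN 4.6 AND 8.2

Corrected query:
SELECT id, title, rating FROM movies WHERE rating BETWEEN 4.6 AND 8.2

Result:
id | title       | rating
---+-------------+-------
3  | The Shining | 7.1   
5  | Get Out     | 8.1   
7  | Inside Out  | 4.6   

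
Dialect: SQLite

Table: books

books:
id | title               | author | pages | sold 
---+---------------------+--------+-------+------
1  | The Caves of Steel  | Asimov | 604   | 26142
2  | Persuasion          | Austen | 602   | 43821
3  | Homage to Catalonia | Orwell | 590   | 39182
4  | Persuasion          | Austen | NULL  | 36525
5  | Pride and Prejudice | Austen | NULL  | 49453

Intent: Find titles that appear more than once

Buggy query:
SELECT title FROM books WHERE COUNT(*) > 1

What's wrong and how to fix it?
Bug: COUNT(*) is an aggregate and cannot be used in WHERE

Fix: GROUP BY title, then filter groups with HAVING COUNT(*) > 1

Corrected query:
SELECT title FROM books GROUP BY title HAVING COUNT(*) > 1

Result:
title     
----------
Persuasion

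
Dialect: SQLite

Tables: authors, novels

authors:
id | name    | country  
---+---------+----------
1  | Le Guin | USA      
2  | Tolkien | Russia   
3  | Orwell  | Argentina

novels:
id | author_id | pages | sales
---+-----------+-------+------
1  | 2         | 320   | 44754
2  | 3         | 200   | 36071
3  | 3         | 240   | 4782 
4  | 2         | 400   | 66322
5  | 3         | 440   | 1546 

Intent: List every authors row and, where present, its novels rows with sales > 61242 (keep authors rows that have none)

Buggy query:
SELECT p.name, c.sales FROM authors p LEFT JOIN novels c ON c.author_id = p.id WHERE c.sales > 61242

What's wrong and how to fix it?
Bug: Filtering c.sales in WHERE discards the NULL rows produced by LEFT JOIN, turning it into an inner join

Fix: Move the right-table condition into the ON clause so unmatched parents are kept

Corrected query:
SELECT p.name, c.sales FROM authors p LEFT JOIN novels c ON c.author_id = p.id AND c.sales > 61242

Result:
name    | sales
--------+------
Le Guin | NULL 
Tolkien | 66322
Orwell  | NULL 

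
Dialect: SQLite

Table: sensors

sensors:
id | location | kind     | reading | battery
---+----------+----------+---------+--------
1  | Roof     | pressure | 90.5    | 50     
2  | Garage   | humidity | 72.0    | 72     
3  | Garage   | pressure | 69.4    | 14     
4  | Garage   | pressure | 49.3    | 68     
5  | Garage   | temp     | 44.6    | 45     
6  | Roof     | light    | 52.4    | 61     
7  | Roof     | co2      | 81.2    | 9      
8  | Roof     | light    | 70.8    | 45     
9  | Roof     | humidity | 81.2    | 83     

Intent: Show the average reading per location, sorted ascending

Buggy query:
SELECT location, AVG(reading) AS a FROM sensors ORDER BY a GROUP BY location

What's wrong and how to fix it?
Bug: GROUP BY must precede ORDER BY

Fix: Move ORDER BY to the end, after GROUP BY

Corrected query:
SELECT location, AVG(reading) AS a FROM sensors GROUP BY location ORDER BY a

Result:
location | a     
---------+-------
Garage   | 58.825
Roof     | 75.22 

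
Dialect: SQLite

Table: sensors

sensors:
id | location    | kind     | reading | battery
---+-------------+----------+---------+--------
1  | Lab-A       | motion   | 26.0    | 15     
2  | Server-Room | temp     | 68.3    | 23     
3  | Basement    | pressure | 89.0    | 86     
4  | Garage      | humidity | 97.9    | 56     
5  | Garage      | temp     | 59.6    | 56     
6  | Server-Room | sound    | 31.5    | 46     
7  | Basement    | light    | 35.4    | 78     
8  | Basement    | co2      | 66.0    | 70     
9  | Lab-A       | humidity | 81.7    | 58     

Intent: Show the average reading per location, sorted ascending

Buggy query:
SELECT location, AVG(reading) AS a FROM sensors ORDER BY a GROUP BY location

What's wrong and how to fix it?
Bug: ORDER BY appears before GROUP BY; SQL clause order requires GROUP BY first

Fix: Move ORDER BY to the end, after GROUP BY

Corrected query:
SELECT location, AVG(reading) AS a FROM sensors GROUP BY location ORDER BY a

Result:
location    | a        
------------+----------
Server-Room | 49.9     
Lab-A       | 53.85    
Basement    | 63.466667
Garage      | 78.75    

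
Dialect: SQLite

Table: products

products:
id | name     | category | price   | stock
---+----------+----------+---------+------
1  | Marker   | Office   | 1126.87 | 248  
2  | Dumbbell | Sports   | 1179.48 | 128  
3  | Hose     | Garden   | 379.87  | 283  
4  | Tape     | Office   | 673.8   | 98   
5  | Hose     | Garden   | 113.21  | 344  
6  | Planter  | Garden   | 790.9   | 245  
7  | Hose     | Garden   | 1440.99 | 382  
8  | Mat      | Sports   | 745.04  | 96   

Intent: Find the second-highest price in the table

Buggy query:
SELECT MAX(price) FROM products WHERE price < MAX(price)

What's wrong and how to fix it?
Bug: MAX(price) on the right of the comparison is an aggregate-in-WHERE error

Fix: Compute the overall MAX in a subquery, then take MAX of rows below it

Corrected query:
SELECT MAX(price) FROM products WHERE price < (SELECT MAX(price) FROM products)

Result:
MAX(price)
----------
1179.48   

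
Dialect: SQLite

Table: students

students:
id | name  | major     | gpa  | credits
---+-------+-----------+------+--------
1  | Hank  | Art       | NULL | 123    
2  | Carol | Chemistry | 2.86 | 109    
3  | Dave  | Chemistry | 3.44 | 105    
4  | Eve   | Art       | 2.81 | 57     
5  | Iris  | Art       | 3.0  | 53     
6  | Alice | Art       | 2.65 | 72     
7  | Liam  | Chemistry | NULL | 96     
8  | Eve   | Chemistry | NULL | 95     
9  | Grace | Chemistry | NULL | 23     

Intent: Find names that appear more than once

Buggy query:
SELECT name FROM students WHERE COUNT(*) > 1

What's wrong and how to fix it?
Bug: COUNT(*) is an aggregate and cannot be used in WHERE

Fix: Group first, then use HAVING for the count condition

Corrected query:
SELECT name FROM students GROUP BY name HAVING COUNT(*) > 1

Result:
name
----
Eve 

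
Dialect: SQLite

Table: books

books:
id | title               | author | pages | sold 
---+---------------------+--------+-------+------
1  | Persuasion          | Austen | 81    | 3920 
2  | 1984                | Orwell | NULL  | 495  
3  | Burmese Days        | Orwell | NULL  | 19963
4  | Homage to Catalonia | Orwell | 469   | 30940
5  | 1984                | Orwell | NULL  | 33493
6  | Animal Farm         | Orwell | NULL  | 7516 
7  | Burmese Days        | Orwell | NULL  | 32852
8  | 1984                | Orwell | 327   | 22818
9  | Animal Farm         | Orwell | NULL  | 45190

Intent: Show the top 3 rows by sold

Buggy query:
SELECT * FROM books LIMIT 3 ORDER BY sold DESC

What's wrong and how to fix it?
Bug: LIMIT must come after ORDER BY

Fix: Sort with ORDER BY, then apply LIMIT

Corrected query:
SELECT * FROM books ORDER BY sold DESC LIMIT 3

Result:
id | title        | author | pages | sold 
---+--------------+--------+-------+------
9  | Animal Farm  | Orwell | NULL  | 45190
5  | 1984         | Orwell | NULL  | 33493
7  | Burmese Days | Orwell | NULL  | 32852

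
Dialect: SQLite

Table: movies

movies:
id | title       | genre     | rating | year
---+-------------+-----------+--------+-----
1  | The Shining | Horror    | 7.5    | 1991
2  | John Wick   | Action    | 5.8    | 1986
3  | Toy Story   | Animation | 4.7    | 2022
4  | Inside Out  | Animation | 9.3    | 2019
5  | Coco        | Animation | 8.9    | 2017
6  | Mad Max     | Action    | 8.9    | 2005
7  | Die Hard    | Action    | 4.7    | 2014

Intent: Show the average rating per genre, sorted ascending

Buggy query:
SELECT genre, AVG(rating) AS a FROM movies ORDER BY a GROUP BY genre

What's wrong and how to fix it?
Bug: GROUP BY must precede ORDER BY

Fix: Reorder: SELECT … FROM … GROUP BY … ORDER BY …

Corrected query:
SELECT genre, AVG(rating) AS a FROM movies GROUP BY genre ORDER BY a

Result:
genre     | a       
----------+---------
Action    | 6.466667
Horror    | 7.5     
Animation | 7.633333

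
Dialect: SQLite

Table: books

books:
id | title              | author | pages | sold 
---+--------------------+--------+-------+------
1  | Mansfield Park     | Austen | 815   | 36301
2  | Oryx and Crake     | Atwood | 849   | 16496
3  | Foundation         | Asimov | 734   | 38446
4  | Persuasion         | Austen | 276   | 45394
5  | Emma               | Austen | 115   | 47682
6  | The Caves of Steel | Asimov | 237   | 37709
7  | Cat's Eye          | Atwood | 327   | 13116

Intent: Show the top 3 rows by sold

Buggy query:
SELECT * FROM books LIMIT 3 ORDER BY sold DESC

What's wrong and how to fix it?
Bug: LIMIT must come after ORDER BY

Fix: Sort with ORDER BY, then apply LIMIT

Corrected query:
SELECT * FROM books ORDER BY sold DESC LIMIT 3

Result:
id | title      | author | pages | sold 
---+------------+--------+-------+------
5  | Emma       | Austen | 115   | 47682
4  | Persuasion | Austen | 276   | 45394
3  | Foundation | Asimov | 734   | 38446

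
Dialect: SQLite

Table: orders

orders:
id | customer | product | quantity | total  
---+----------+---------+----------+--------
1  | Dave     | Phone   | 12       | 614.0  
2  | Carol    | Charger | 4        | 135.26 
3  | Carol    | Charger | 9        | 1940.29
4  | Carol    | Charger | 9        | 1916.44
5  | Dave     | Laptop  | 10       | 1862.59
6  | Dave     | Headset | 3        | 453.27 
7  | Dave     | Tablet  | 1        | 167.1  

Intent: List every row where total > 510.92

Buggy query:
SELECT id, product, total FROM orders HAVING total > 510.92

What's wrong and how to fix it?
Bug: This is a non-aggregate query (no GROUP BY, no aggregates), so in SQLite the HAVING clause is invalid here; a row-level condition belongs in WHERE

Fix: Replace HAVING with WHERE since the condition applies to individual rows

Corrected query:
SELECT id, product, total FROM orders WHERE total > 510.92

Result:
id | product | total  
---+---------+--------
1  | Phone   | 614    
3  | Charger | 1940.29
4  | Charger | 1916.44
5  | Laptop  | 1862.59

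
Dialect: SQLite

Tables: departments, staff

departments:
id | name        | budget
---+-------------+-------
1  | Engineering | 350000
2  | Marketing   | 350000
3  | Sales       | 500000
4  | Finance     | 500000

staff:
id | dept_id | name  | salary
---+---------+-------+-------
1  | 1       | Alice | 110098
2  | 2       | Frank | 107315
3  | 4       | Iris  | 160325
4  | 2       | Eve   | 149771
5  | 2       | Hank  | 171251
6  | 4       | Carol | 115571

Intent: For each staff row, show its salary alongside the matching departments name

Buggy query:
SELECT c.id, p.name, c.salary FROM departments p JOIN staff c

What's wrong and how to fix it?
Bug: Missing join condition: each staff row is matched to all departments rows instead of just its own

Fix: Specify the join condition linking the foreign key to the parent id

Corrected query:
SELECT c.id, p.name, c.salary FROM departments p JOIN staff c ON c.dept_id = p.id

Result:
id | name        | salary
---+-------------+-------
1  | Engineering | 110098
2  | Marketing   | 107315
3  | Finance     | 160325
4  | Marketing   | 149771
5  | Marketing   | 171251
6  | Finance     | 115571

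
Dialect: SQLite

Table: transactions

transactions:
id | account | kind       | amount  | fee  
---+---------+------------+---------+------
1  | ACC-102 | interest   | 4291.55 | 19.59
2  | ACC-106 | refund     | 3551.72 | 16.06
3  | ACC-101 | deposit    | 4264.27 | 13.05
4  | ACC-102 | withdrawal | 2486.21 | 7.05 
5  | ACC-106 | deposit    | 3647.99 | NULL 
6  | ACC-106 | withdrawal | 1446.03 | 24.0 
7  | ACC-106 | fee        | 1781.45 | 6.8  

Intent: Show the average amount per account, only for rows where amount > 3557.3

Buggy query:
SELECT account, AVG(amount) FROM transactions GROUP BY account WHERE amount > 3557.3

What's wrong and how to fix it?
Bug: WHERE cannot follow GROUP BY

Fix: Place WHERE between FROM and GROUP BY

Corrected query:
SELECT account, AVG(amount) FROM transactions WHERE amount > 3557.3 GROUP BY account

Result:
account | AVG(amount)
--------+------------
ACC-101 | 4264.27    
ACC-102 | 4291.55    
ACC-106 | 3647.99    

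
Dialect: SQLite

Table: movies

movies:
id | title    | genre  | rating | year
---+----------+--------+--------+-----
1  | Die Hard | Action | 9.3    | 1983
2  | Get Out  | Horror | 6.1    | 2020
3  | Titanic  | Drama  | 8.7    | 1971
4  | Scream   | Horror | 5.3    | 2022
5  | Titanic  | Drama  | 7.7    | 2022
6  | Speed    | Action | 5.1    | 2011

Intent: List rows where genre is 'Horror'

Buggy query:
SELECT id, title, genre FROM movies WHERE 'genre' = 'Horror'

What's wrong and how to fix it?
Bug: 'genre' in single quotes is a string literal, not the column; the comparison is literal-vs-literal and never true

Fix: Reference the column as genre without single quotes

Corrected query:
SELECT id, title, genre FROM movies WHERE genre = 'Horror'

Result:
id | title   | genre 
---+---------+-------
2  | Get Out | Horror
4  | Scream  | Horror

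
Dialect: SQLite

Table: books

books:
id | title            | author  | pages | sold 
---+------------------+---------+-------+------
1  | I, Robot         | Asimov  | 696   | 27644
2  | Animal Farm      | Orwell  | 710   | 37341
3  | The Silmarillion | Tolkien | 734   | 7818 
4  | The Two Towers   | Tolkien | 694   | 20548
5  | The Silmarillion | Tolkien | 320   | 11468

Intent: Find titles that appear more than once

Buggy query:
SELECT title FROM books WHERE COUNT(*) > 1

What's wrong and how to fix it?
Bug: WHERE can't reference COUNT(*); aggregates are computed after WHERE

Fix: Group first, then use HAVING for the count condition

Corrected query:
SELECT title FROM books GROUP BY title HAVING COUNT(*) > 1

Result:
title           
----------------
The Silmarillion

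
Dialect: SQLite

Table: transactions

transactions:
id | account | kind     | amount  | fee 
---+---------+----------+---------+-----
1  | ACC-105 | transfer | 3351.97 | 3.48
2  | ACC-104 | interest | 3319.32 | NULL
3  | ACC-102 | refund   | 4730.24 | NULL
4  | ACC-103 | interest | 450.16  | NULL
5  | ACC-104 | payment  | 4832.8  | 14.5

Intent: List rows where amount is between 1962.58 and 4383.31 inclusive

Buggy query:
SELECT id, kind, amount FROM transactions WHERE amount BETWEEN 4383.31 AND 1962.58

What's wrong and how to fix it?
Bug: BETWEEN expects the lower bound first; with 4383.31 AND 1962.58 the range is empty

Fix: Swap the bounds so the smaller value comes first

Corrected query:
SELECT id, kind, amount FROM transactions WHERE amount BETWEEN 1962.58 AND 4383.31

Result:
id | kind     | amount 
---+----------+--------
1  | transfer | 3351.97
2  | interest | 3319.32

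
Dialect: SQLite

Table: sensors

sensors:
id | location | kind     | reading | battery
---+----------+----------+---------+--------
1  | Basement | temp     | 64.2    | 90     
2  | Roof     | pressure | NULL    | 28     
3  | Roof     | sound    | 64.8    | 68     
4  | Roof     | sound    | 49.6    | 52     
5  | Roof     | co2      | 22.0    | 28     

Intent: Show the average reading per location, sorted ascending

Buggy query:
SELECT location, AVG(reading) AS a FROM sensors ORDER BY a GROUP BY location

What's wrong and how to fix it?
Bug: GROUP BY must precede ORDER BY

Fix: Reorder: SELECT … FROM … GROUP BY … ORDER BY …

Corrected query:
SELECT location, AVG(reading) AS a FROM sensors GROUP BY location ORDER BY a

Result:
location | a        
---------+----------
Roof     | 45.466667
Basement | 64.2     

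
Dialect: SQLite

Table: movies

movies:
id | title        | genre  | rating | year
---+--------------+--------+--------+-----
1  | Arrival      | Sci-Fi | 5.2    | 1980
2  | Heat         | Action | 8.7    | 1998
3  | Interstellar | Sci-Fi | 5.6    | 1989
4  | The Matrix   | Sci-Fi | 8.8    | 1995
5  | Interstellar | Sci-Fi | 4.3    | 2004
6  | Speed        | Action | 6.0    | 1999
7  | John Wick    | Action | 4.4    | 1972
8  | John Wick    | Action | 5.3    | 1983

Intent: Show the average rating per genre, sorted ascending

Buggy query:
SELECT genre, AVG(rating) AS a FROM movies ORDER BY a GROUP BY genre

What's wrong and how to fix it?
Bug: ORDER BY appears before GROUP BY; SQL clause order requires GROUP BY first

Fix: Reorder: SELECT … FROM … GROUP BY … ORDER BY …

Corrected query:
SELECT genre, AVG(rating) AS a FROM movies GROUP BY genre ORDER BY a

Result:
genre  | a    
-------+------
Sci-Fi | 5.975
Action | 6.1  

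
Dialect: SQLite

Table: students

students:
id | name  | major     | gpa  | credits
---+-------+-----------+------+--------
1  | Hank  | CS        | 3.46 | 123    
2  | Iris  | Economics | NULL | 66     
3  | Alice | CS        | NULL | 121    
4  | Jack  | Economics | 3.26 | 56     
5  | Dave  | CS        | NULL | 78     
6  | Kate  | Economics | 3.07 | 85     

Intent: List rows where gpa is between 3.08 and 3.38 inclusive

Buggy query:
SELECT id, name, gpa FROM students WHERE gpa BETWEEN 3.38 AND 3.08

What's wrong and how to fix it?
Bug: The bounds are reversed; BETWEEN a AND b requires a <= b to match anything

Fix: Write BETWEEN 3.08 AND 3.38

Corrected query:
SELECT id, name, gpa FROM students WHERE gpa BETWEEN 3.08 AND 3.38

Result:
id | name | gpa 
---+------+-----
4  | Jack | 3.26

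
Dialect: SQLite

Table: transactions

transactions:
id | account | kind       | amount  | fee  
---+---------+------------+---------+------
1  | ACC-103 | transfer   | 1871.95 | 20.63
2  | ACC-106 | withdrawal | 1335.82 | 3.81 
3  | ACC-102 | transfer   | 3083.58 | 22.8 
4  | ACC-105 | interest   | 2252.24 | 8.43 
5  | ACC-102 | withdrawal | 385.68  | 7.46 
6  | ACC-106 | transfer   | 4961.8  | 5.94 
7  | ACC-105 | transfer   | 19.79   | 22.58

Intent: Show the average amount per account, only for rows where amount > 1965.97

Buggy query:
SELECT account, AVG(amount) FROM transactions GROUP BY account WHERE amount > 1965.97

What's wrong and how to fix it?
Bug: WHERE cannot follow GROUP BY

Fix: Place WHERE between FROM and GROUP BY

Corrected query:
SELECT account, AVG(amount) FROM transactions WHERE amount > 1965.97 GROUP BY account

Result:
account | AVG(amount)
--------+------------
ACC-102 | 3083.58    
ACC-105 | 2252.24    
ACC-106 | 4961.8     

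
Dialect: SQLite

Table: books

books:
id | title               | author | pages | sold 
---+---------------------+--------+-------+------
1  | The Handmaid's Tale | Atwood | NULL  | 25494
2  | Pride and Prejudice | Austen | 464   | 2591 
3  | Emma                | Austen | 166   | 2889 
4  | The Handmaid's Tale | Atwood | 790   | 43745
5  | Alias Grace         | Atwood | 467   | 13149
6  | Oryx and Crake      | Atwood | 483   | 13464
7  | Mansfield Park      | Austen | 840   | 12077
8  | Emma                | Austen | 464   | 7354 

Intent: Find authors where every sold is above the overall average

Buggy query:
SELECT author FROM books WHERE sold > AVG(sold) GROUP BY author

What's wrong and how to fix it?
Bug: WHERE evaluates per row before aggregation, so AVG() is unavailable

Fix: Compute the overall average in a scalar subquery and compare each group's MIN against it in HAVING

Corrected query:
SELECT author FROM books GROUP BY author HAVING MIN(sold) > (SELECT AVG(sold) FROM books)

Result:
(no rows)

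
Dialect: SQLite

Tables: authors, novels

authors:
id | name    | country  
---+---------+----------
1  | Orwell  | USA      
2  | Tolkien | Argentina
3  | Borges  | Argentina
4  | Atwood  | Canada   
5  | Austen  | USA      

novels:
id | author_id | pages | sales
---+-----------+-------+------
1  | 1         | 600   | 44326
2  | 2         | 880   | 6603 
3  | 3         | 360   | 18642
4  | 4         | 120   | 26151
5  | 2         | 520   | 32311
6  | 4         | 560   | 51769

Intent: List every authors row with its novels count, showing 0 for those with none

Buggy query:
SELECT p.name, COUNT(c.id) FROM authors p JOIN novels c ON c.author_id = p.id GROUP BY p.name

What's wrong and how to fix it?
Bug: An inner join excludes parents with zero children

Fix: Use LEFT JOIN so parents without children still appear (COUNT(c.id) gives 0)

Corrected query:
SELECT p.name, COUNT(c.id) FROM authors p LEFT JOIN novels c ON c.author_id = p.id GROUP BY p.name

Result:
name    | COUNT(c.id)
--------+------------
Atwood  | 2          
Austen  | 0          
Borges  | 1          
Orwell  | 1          
Tolkien | 2          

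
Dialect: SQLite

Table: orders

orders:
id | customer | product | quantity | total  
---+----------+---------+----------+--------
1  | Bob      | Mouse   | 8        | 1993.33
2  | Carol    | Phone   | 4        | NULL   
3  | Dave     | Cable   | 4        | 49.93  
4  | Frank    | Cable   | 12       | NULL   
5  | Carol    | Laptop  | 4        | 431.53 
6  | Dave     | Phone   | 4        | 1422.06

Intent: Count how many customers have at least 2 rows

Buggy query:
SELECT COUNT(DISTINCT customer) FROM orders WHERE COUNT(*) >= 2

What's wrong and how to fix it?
Bug: WHERE filters individual rows, not groups, so a group-level COUNT is invalid there

Fix: Use a subquery that GROUPs and filters with HAVING, then count its rows

Corrected query:
SELECT COUNT(*) FROM (SELECT customer FROM orders GROUP BY customer HAVING COUNT(*) >= 2)

Result:
COUNT(*)
--------
2       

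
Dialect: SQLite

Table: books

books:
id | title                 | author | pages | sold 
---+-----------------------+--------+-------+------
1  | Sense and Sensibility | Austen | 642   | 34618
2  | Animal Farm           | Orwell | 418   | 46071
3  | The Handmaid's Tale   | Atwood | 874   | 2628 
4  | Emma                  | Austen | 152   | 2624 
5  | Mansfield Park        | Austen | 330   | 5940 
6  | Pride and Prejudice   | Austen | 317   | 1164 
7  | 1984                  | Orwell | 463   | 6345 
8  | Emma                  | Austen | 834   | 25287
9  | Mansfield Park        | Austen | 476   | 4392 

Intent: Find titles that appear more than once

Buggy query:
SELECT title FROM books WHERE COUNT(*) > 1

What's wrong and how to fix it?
Bug: COUNT(*) is an aggregate and cannot be used in WHERE

Fix: GROUP BY title, then filter groups with HAVING COUNT(*) > 1

Corrected query:
SELECT title FROM books GROUP BY title HAVING COUNT(*) > 1

Result:
title         
--------------
Emma          
Mansfield Park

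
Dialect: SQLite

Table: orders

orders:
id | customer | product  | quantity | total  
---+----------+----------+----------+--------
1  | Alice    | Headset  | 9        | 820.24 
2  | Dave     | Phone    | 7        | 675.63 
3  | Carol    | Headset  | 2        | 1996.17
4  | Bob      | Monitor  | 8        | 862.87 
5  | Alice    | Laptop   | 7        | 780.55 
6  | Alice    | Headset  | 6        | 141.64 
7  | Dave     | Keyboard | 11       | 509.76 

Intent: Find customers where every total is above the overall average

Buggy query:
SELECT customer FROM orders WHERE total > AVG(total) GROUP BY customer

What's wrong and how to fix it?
Bug: WHERE evaluates per row before aggregation, so AVG() is unavailable

Fix: Use a subquery for AVG and a HAVING MIN(...) filter so the condition holds for every row in the group

Corrected query:
SELECT customer FROM orders GROUP BY customer HAVING MIN(total) > (SELECT AVG(total) FROM orders)

Result:
customer
--------
Bob     
Carol   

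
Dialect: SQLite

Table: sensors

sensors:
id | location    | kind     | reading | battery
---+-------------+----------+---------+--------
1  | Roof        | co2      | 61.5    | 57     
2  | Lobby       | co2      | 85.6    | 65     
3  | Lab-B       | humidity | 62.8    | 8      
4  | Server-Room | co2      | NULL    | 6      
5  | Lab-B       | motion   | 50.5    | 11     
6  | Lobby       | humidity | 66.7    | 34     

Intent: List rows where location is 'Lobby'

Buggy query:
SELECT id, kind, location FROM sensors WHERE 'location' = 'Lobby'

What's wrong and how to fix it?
Bug: 'location' in single quotes is a string literal, not the column; the comparison is literal-vs-literal and never true

Fix: Remove the quotes around the column name (or use double quotes for an identifier)

Corrected query:
SELECT id, kind, location FROM sensors WHERE location = 'Lobby'

Result:
id | kind     | location
---+----------+---------
2  | co2      | Lobby   
6  | humidity | Lobby   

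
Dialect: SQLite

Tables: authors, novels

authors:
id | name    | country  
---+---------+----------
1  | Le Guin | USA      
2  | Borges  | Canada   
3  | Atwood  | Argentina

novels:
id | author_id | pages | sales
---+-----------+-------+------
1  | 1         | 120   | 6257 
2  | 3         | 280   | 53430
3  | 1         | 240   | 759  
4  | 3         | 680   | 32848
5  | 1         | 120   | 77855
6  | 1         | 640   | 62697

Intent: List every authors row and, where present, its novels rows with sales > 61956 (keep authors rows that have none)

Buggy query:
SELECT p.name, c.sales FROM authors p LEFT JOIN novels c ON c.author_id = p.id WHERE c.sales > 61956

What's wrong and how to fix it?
Bug: Filtering c.sales in WHERE discards the NULL rows produced by LEFT JOIN, turning it into an inner join

Fix: Move the right-table condition into the ON clause so unmatched parents are kept

Corrected query:
SELECT p.name, c.sales FROM authors p LEFT JOIN novels c ON c.author_id = p.id AND c.sales > 61956

Result:
name    | sales
--------+------
Le Guin | 62697
Le Guin | 77855
Borges  | NULL 
Atwood  | NULL 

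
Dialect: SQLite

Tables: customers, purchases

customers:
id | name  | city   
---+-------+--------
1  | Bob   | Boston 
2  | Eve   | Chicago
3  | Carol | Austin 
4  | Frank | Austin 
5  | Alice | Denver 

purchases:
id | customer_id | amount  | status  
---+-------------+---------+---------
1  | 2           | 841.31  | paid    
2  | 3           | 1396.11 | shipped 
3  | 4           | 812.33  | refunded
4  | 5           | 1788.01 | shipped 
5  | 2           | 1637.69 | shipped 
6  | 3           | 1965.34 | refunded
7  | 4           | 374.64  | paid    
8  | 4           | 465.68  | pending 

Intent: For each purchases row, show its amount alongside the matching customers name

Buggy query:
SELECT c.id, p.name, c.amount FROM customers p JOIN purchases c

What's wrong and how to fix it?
Bug: Missing join condition: each purchases row is matched to all customers rows instead of just its own

Fix: Add ON c.customer_id = p.id to the JOIN

Corrected query:
SELECT c.id, p.name, c.amount FROM customers p JOIN purchases c ON c.customer_id = p.id

Result:
id | name  | amount 
---+-------+--------
1  | Eve   | 841.31 
2  | Carol | 1396.11
3  | Frank | 812.33 
4  | Alice | 1788.01
5  | Eve   | 1637.69
6  | Carol | 1965.34
7  | Frank | 374.64 
8  | Frank | 465.68 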